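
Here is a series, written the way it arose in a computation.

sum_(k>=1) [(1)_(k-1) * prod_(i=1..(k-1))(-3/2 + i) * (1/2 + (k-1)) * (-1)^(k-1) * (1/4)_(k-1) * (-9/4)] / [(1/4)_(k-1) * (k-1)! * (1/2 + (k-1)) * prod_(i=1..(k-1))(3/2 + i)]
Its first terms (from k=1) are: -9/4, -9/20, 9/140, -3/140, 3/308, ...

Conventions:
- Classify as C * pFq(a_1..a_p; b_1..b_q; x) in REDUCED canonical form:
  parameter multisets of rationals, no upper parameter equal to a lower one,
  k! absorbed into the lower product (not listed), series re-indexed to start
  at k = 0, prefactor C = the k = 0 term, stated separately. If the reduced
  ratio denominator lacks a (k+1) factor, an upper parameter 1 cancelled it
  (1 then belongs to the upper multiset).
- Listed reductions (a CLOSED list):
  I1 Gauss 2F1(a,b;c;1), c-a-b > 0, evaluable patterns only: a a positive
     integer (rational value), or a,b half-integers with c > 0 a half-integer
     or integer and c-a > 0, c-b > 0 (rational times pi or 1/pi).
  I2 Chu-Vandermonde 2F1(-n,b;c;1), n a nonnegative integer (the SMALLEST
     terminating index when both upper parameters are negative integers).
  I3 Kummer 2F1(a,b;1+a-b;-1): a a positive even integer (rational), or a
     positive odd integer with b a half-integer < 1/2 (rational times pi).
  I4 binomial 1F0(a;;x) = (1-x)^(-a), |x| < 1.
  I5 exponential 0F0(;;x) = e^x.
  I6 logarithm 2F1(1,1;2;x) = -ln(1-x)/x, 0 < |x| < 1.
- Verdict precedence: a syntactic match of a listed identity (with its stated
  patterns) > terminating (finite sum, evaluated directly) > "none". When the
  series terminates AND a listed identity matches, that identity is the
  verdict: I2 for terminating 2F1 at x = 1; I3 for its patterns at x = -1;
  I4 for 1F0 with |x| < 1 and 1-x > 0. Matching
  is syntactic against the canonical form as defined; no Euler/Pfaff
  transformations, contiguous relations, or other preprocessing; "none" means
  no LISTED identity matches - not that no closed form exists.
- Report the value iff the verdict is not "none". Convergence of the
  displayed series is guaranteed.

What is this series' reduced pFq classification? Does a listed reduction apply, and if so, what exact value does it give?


Classification (C = -9/4): 2F1 with upper {-1/2, 1}, lower {5/2}, argument x = -1. Verdict: the Kummer evaluation I3 applies (x = -1; c = 5/2 equals 1+a-b for upper {-1/2, 1}: listed pattern). Its exact value is (-27/32) * pi.

First insight: with t_0 = -9/4, the lower running product (C = -9/4, x = -1) is a rising factorial.
Adjacent-term ratio: r(k) = (-1) * (k-1/2) (k+1) / [(k+5/2) (k+1)] ; factor over Q: parameters, x = (-1), and C = -9/4.


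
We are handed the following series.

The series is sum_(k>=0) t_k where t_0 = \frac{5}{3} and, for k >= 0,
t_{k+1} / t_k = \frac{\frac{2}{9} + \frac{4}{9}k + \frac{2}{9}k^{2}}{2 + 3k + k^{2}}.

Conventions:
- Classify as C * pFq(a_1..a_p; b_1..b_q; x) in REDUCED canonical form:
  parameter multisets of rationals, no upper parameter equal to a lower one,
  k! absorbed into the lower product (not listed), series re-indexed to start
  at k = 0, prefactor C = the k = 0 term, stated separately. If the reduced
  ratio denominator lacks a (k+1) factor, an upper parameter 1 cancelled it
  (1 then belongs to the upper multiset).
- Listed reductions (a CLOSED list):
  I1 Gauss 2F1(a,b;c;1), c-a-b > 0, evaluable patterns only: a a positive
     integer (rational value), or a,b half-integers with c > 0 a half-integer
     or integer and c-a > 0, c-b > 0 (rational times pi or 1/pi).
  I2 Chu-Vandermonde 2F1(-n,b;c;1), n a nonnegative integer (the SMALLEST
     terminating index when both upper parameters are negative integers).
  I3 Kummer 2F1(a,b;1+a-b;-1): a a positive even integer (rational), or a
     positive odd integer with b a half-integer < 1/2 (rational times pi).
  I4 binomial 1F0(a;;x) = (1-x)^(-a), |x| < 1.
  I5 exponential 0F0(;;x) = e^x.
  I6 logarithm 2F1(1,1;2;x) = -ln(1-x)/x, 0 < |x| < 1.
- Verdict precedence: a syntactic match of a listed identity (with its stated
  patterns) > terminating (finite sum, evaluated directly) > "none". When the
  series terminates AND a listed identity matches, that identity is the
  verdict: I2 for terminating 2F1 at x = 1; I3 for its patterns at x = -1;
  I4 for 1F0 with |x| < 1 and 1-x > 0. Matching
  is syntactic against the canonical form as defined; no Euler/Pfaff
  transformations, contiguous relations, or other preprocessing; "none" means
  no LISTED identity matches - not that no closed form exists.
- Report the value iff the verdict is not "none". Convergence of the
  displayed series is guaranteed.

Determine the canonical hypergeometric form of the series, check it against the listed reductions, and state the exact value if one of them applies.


At argument \frac{2}{9}: a 2F1 with upper {1, 1}, lower {2}, scaled by C = \frac{5}{3}. Verdict: logarithm (I6) applies (the logarithm: parameters (1,1;2), x = \frac{2}{9}). Value: \left(-\frac{15}{2}\right) \cdot \ln\left(\frac{7}{9}\right).

The tell: t_0 = \frac{5}{3} here, and roots of the ratio polynomials (C = 5/3) are the negated parameters.
Step ratio: r(k) = \frac{2}{9} * (k+1) (k+1) / [(k+2) (k+1)] - rational in k, leading ratio \frac{2}{9}; with t_0 = \frac{5}{3}, classification follows.


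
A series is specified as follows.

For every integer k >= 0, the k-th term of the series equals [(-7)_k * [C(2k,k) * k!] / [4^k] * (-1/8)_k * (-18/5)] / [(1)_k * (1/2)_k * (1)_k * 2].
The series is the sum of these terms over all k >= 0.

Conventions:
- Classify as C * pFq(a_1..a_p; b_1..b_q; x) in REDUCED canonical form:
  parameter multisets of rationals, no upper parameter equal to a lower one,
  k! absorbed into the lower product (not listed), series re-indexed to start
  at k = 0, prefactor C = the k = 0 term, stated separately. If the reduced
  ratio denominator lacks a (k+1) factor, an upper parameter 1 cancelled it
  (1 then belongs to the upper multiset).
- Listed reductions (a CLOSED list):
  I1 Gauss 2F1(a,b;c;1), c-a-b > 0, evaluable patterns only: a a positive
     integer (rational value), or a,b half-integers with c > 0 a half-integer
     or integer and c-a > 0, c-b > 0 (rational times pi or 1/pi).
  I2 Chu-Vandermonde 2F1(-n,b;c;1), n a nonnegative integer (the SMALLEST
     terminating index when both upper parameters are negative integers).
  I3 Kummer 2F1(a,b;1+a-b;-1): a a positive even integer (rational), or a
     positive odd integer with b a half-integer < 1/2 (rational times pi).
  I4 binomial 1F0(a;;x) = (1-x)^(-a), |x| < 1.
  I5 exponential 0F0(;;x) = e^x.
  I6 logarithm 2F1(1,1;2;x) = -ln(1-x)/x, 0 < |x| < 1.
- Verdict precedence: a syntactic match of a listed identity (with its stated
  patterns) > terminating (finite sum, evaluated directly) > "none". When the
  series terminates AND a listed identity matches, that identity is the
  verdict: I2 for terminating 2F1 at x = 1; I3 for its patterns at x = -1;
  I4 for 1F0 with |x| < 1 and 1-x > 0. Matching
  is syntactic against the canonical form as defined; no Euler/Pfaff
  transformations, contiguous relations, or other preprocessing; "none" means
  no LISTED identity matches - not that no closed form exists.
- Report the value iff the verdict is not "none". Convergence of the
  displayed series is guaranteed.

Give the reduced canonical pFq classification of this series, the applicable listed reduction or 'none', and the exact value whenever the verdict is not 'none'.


x = 1 here; the reduced form reads 2F1, upper {-7, -1/8}, lower {1}, C = -9/5. Verdict at x = 1: Vandermonde's identity (I2) matches (terminating 2F1 at x = 1 with n = 7, b = -1/8, c = 1). Sum: -82596591/33554432.

First insight: from the first term -9/5: (1)_k (C = -9/5) is k! itself.
Ratio: r(k) = 1 * (k-7) (k-1/8) / [(k+1) (k+1)] - rational in k. x = 1; t_0 = -9/5; negate the roots.


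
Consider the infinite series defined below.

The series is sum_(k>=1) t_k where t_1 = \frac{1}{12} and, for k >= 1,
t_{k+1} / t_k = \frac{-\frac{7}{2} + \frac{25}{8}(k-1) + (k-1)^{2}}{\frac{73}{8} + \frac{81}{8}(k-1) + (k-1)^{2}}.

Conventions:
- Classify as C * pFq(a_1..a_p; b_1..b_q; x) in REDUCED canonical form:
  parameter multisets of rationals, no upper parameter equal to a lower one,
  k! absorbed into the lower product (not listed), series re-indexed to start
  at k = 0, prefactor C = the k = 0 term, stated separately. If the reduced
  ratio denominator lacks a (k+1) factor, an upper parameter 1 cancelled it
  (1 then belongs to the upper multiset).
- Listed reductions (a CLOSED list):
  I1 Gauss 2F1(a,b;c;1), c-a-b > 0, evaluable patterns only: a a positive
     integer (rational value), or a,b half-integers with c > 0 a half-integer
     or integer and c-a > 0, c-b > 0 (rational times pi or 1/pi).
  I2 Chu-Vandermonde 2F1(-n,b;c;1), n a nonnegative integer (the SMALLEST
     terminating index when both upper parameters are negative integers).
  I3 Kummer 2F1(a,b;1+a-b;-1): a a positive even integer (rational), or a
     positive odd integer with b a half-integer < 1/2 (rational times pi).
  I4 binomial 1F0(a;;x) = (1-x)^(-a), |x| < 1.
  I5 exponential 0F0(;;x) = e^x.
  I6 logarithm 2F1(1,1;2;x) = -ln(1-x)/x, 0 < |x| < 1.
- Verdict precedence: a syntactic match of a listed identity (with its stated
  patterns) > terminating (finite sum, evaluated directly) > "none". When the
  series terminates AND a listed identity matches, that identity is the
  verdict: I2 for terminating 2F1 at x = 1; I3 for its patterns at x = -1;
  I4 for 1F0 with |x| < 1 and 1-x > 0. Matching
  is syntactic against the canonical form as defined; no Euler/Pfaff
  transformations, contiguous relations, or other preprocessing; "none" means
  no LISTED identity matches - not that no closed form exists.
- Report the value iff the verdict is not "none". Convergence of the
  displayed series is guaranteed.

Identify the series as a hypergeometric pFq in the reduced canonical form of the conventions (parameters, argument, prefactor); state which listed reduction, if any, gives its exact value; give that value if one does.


Classification (C = \frac{1}{12}): 2F1 with upper {-\frac{7}{8}, 4}, lower {\frac{73}{8}}, argument x = 1. Verdict: Gauss's theorem (I1) fires (x = 1: the Gamma ratio telescopes since c-a-b = 6 > 0 and a = 4 in Z>0). Sum: \frac{354445}{7077888}.

Key observation: x = 1 and roots of the ratio polynomials (prefactor 1/12) are the negated parameters.
Ratio: r(k) = 1 * (k-\frac{7}{8}) (k+4) / [(k+\frac{73}{8}) (k+1)] - rational in k. x = 1; t_0 = \frac{1}{12}; negate the roots.


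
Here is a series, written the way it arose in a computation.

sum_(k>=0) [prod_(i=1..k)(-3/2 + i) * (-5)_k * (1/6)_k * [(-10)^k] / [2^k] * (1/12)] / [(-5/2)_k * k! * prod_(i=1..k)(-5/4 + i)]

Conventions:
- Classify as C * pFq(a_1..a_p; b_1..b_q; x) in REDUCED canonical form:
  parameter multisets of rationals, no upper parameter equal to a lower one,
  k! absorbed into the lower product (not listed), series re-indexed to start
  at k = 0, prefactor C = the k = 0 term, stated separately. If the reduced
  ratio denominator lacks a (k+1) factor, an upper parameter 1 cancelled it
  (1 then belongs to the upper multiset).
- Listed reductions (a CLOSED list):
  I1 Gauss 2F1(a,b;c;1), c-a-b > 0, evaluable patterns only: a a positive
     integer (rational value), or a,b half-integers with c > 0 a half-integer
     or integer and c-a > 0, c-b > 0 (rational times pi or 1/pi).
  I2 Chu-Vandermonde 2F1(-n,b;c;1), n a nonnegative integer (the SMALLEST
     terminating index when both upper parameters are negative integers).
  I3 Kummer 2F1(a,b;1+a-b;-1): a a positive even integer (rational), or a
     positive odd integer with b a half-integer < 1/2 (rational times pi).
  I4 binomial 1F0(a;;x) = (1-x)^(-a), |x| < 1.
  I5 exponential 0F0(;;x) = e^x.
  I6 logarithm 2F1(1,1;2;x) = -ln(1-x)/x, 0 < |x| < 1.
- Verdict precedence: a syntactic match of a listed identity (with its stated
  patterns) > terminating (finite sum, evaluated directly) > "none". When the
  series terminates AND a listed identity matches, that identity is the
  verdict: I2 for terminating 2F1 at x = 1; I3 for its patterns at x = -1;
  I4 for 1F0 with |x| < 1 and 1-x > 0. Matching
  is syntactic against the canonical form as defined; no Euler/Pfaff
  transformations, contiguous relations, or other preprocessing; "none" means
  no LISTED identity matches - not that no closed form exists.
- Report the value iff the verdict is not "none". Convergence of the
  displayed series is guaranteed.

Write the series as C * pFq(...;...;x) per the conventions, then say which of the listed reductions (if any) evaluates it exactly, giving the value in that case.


Key observation: from the first term 1/12: the running product (C = 1/12) telescopes to a rising factorial.
Step ratio: r(k) = (-5) * (k-5) (k-1/2) (k+1/6) / [(k-5/2) (k-1/4) (k+1)] - poly over poly, x = (-5) from leading terms; C = 1/12 at k = 0.

This is 1/12 * 3F2(-5, -1/2, 1/6; -5/2, -1/4; -5) in reduced canonical form. Verdict: terminating at k = 5: the factor (-5)_k kills every later term; summing the 6 survivors is exact. Its exact value is -1220036999/866052.


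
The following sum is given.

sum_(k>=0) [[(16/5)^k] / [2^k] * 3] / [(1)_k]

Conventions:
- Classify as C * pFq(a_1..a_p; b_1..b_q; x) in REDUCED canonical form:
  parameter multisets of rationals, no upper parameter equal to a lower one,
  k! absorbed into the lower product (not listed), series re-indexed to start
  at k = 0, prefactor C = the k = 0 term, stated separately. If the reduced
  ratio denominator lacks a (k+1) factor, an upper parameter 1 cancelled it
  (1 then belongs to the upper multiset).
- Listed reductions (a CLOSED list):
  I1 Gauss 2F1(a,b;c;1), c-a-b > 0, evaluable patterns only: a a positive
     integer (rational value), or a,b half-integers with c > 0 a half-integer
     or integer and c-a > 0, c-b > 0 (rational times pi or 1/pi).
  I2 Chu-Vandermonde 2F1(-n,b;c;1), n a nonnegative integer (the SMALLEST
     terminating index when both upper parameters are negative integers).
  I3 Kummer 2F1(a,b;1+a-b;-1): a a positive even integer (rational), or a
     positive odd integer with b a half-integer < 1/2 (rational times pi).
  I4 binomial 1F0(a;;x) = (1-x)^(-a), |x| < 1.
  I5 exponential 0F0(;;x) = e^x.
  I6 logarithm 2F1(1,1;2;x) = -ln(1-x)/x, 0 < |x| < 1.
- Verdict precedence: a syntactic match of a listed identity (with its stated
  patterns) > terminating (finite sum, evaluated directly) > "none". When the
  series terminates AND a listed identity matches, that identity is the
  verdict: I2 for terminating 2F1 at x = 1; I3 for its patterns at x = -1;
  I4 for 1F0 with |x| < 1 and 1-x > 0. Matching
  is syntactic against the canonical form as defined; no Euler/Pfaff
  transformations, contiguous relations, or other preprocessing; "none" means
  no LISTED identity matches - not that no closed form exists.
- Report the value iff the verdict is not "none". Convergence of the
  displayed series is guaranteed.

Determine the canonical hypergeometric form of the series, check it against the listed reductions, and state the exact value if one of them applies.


With C = 3: the canonical form is 0F0(-; -; 8/5). Verdict at x = 8/5: the I5 exponential reduction matches (the 0F0 exponential series at x = 8/5). Value: 3 * e^(8/5).

Key step: t_0 being 3, (1)_k (C = 3, x = 8/5) is k! itself.
Step ratio: r(k) = (8/5) * 1 / [(k+1)] - poly over poly, x = (8/5) from leading terms; C = 3 at k = 0.


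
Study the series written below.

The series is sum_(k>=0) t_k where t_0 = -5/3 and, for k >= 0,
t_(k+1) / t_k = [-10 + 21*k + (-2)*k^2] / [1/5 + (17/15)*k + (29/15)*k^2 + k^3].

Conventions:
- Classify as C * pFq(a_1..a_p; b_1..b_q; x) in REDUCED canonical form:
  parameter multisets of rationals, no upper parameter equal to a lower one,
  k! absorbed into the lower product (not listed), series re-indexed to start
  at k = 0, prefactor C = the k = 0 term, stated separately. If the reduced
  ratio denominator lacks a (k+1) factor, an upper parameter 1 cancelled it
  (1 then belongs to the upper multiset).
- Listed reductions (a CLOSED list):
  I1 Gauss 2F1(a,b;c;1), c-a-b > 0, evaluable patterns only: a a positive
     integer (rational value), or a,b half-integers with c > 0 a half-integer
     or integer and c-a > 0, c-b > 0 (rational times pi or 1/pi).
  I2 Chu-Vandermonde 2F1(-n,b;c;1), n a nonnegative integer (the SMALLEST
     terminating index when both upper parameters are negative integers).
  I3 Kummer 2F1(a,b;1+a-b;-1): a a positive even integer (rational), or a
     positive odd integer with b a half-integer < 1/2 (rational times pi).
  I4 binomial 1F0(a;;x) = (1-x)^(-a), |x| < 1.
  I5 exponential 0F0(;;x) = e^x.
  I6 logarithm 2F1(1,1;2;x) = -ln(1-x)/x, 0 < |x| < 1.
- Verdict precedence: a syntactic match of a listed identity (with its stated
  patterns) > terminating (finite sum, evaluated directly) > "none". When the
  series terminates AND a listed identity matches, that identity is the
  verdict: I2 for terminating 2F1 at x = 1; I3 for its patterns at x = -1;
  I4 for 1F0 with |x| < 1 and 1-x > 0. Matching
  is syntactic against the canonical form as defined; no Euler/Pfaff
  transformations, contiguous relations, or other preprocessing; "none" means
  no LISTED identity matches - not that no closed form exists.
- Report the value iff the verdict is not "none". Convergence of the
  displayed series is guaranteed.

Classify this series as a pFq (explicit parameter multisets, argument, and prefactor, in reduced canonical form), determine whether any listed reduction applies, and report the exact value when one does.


With C = -5/3: the canonical form is 2F2(-10, -1/2; 1/3, 3/5; -2). Verdict: terminating - no listed pattern fits, but -10 in the upper list cuts the series at k = 10; direct evaluation. Its exact value is 153523278503967940735/204611541358608384.

Key step: with t_0 = -5/3, the expanded ratio factors over Q; prefactor -5/3, roots give parameters.
Adjacent-term ratio: r(k) = (-2) * (k-10) (k-1/2) / [(k+1/3) (k+3/5) (k+1)] - rational in k. x = (-2); t_0 = -5/3; negate the roots.


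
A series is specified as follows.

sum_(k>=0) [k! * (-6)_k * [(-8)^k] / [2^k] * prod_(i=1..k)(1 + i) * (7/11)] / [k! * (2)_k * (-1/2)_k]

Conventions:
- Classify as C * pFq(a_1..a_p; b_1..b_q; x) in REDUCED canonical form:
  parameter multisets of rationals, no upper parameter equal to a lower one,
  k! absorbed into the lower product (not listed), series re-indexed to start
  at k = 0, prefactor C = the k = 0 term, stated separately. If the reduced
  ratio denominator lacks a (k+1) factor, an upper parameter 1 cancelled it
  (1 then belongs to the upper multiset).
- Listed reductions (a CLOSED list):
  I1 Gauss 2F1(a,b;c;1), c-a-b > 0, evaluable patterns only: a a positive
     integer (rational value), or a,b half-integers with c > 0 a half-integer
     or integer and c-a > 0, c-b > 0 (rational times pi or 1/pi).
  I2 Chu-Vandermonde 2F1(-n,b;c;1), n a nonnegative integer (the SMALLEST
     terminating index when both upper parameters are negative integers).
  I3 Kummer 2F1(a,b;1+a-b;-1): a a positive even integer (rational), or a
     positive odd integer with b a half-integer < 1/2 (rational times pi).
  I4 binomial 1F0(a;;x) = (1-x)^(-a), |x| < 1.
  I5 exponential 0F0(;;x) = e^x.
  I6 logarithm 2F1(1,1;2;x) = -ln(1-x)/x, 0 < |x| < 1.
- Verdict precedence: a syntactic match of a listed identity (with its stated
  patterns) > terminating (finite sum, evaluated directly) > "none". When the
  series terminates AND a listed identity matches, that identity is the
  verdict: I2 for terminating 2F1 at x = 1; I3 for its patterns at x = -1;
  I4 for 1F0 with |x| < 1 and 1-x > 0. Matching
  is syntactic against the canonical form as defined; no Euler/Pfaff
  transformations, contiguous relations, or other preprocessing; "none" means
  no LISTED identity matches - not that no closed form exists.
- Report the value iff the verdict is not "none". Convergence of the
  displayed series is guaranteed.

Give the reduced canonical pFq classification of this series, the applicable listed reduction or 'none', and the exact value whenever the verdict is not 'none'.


Classification (C = 7/11): 2F1 with upper {-6, 1}, lower {-1/2}, argument x = -4. Verdict: terminating - upper parameter -6 makes this a finite sum (last index 6), evaluated exactly. Sum: -11448667/33.

The tell: x = (-4) and the factorial ratio (C = 7/11) (k+a-1)!/(a-1)! is a rising factorial (a)_k.
Ratio: r(k) = (-4) * (k-6) (k+1) / [(k-1/2) (k+1)] - rational in k, leading ratio (-4); with t_0 = 7/11, classification follows.


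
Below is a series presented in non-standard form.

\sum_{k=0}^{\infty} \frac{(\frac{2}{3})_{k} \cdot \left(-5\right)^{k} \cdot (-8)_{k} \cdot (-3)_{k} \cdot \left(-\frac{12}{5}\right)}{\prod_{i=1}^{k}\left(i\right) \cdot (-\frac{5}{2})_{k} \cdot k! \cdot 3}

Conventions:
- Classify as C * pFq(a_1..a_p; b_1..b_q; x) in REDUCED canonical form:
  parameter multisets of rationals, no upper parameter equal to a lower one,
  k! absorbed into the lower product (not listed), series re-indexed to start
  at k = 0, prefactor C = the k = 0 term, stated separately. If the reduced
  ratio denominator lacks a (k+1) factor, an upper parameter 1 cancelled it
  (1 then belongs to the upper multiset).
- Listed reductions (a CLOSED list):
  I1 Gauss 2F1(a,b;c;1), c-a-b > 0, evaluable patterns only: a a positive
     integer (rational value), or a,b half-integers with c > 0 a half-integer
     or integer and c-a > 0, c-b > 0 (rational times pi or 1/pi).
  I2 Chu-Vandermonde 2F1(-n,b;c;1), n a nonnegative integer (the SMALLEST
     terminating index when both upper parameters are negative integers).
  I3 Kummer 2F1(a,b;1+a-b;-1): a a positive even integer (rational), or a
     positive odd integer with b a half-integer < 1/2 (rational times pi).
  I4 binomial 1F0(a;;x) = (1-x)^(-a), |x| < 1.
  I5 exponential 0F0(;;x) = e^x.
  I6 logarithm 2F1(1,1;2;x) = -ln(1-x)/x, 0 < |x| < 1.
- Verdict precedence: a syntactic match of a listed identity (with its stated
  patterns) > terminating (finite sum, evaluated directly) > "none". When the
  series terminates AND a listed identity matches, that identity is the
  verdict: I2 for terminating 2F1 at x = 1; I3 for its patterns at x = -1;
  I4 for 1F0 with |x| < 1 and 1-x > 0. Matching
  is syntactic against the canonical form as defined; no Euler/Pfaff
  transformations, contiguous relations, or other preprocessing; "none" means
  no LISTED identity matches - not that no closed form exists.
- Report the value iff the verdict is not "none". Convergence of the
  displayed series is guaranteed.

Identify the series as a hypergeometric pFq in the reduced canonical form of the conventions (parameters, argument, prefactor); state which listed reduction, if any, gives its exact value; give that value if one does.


First insight: from the first term -\frac{4}{5}: the denominator's factorial ratio (prefactor -4/5) is a lower Pochhammer.
Step ratio: r(k) = -5 * (k-8) (k-3) (k+\frac{2}{3}) / [(k-\frac{5}{2}) (k+1) (k+1)] - rational; roots negated = parameters, x = -5, C = -\frac{4}{5}.

Classification (C = -\frac{4}{5}): 3F2 with upper {-8, -3, \frac{2}{3}}, lower {-\frac{5}{2}, 1}, argument x = -5. Verdict: terminating. With -3 upstairs the series is a 4-term polynomial sum; evaluated term by term. Hence: -\frac{3796292}{405}.


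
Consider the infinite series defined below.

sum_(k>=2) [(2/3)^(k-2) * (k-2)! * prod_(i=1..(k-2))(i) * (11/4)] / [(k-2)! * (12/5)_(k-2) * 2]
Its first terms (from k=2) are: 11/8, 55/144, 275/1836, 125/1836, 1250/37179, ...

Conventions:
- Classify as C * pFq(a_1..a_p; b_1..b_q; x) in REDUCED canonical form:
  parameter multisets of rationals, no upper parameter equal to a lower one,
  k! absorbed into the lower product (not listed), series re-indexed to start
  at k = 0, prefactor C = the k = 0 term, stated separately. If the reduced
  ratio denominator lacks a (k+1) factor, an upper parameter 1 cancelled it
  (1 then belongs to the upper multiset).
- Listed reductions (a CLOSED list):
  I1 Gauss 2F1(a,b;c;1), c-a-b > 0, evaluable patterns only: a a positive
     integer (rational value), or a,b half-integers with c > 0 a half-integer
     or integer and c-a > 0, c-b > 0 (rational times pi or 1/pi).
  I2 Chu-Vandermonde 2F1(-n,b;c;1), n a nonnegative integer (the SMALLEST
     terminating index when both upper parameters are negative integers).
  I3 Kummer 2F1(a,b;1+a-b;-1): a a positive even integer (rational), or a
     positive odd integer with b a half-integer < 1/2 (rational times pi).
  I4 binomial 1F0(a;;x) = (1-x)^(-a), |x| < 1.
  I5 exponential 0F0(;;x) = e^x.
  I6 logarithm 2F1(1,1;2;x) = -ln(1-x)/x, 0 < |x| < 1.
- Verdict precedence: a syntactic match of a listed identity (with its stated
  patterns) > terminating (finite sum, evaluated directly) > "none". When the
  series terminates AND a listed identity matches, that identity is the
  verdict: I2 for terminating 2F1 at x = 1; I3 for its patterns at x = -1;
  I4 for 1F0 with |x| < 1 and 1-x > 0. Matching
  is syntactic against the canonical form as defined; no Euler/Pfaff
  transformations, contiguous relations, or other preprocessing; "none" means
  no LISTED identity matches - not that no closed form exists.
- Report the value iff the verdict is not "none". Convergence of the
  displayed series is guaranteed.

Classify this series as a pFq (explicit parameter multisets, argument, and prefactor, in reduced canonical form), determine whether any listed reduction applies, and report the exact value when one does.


Classification (C = 11/8): 2F1 with upper {1, 1}, lower {12/5}, argument x = 2/3. Verdict: none - this 2F1 at x = 2/3 matches no listed pattern, and upper {1, 1} holds no stopper.

Key observation: x = (2/3) and the running product (C = 11/8) telescopes to a rising factorial.
Term ratio: r(k) = (2/3) * (k+1) (k+1) / [(k+12/5) (k+1)] - rational in k. x = (2/3); t_0 = 11/8; negate the roots.


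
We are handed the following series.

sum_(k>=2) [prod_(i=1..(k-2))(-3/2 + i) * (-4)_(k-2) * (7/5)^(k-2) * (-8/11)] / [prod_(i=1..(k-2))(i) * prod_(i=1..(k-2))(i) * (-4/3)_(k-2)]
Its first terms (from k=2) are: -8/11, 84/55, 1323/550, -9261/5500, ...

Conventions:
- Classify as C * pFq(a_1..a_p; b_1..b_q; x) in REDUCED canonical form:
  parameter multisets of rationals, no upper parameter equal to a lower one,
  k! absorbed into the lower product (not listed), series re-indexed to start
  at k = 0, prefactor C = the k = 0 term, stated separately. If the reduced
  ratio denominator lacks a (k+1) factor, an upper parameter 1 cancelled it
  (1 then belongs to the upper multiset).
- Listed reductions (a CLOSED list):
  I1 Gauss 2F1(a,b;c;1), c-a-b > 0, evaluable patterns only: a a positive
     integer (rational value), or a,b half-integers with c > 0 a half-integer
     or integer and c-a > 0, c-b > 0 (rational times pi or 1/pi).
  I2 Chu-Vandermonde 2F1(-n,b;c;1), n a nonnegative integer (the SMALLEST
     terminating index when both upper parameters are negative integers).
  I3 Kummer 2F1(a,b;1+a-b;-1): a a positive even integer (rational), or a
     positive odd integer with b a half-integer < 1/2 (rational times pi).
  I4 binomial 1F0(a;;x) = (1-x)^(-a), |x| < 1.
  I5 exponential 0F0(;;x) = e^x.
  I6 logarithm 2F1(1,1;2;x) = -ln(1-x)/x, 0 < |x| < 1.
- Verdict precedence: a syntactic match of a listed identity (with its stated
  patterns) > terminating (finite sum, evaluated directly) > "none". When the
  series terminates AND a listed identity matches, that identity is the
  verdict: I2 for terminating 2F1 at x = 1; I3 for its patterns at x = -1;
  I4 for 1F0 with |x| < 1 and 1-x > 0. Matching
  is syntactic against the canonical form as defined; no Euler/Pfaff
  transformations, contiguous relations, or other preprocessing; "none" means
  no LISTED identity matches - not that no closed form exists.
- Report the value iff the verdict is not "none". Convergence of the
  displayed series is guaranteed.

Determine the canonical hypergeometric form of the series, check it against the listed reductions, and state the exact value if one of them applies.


Prefactor -8/11, argument 7/5: 2F2 with upper {-4, -1/2} over lower {-4/3, 1}. Verdict: terminating - the sum ends at index 4 because -4 is a negative integer; exact evaluation follows. Value: 139411/80000.

First insight: from the first term -8/11: the product of the first k integers (prefactor -8/11) is k!.
Adjacent-term ratio: r(k) = (7/5) * (k-4) (k-1/2) / [(k-4/3) (k+1) (k+1)] - poly over poly, x = (7/5) from leading terms; C = -8/11 at k = 0.


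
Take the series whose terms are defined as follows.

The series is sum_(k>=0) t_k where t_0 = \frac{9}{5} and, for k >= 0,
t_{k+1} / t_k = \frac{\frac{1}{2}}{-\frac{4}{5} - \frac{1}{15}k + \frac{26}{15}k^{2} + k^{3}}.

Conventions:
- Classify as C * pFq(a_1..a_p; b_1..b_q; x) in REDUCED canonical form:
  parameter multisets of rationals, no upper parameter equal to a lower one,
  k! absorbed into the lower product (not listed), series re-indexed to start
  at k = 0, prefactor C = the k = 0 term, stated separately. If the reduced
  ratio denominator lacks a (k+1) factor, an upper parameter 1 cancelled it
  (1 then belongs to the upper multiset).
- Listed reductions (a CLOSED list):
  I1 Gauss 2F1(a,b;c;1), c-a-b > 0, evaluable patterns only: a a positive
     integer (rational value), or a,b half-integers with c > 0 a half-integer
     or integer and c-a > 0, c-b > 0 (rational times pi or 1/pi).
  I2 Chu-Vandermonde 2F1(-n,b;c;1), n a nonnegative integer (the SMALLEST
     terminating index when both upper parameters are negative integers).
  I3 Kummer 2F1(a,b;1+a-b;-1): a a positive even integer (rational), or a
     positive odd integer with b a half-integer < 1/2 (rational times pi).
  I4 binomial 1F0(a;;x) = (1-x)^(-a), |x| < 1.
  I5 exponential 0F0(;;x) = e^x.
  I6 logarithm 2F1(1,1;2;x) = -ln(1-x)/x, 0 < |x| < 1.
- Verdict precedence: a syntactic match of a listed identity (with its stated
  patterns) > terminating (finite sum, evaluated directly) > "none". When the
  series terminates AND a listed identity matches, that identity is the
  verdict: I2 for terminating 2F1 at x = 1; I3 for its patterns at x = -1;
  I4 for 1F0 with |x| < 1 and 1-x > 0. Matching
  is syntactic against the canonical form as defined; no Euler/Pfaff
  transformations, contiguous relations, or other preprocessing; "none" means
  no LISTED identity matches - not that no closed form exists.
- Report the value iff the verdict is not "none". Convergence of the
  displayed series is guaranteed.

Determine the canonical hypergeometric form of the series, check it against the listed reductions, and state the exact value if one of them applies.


x = \frac{1}{2} here; the reduced form reads 0F2, upper {-}, lower {-\frac{3}{5}, \frac{4}{3}}, C = \frac{9}{5}. Verdict: none. No listed pattern accepts 0F2(-; -\frac{3}{5}, \frac{4}{3}; \frac{1}{2}).

Key step: x = \frac{1}{2} and the expanded ratio factors over Q; C = 9/5, roots give parameters.
Adjacent-term ratio: r(k) = \frac{1}{2} * 1 / [(k-\frac{3}{5}) (k+\frac{4}{3}) (k+1)] - poly over poly, x = \frac{1}{2} from leading terms; C = \frac{9}{5} at k = 0.


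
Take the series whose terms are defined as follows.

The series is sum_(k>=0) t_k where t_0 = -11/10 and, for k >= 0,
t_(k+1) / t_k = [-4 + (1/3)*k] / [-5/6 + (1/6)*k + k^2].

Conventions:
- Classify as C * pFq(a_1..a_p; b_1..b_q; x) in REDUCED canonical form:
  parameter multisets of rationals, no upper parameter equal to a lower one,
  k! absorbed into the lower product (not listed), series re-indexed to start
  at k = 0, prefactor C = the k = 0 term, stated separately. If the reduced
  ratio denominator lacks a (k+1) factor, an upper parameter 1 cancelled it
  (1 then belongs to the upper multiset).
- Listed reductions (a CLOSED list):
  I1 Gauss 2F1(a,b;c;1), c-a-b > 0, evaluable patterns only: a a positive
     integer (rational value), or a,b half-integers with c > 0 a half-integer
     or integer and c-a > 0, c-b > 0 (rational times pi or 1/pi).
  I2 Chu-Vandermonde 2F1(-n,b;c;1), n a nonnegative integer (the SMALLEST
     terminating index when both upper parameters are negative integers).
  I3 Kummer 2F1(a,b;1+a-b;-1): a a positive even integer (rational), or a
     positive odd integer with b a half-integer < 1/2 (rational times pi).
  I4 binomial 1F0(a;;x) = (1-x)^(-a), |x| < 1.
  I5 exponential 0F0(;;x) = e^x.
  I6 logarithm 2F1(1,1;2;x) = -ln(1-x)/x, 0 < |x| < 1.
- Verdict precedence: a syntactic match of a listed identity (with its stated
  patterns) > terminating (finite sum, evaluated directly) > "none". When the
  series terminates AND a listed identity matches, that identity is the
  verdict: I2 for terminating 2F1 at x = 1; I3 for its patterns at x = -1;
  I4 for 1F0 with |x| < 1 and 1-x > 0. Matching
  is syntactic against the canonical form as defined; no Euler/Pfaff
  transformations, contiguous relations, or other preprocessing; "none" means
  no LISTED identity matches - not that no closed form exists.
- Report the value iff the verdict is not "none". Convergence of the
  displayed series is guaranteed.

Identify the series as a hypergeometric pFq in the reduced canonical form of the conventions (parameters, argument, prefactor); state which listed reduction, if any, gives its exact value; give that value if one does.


The series (x = 1/3) is 1F1: upper {-12}, lower {-5/6}, prefactor -11/10. Verdict: terminating. (-12)_k vanishes past k = 12, leaving a 13-term sum, computed directly. Sum: 4012304476565621/318612488626250.

The tell: with t_0 = -11/10, roots of the ratio polynomials (C = -11/10, x = 1/3) are the negated parameters.
Term ratio: r(k) = (1/3) * (k-12) / [(k-5/6) (k+1)] ; factor over Q: parameters, x = (1/3), and C = -11/10.


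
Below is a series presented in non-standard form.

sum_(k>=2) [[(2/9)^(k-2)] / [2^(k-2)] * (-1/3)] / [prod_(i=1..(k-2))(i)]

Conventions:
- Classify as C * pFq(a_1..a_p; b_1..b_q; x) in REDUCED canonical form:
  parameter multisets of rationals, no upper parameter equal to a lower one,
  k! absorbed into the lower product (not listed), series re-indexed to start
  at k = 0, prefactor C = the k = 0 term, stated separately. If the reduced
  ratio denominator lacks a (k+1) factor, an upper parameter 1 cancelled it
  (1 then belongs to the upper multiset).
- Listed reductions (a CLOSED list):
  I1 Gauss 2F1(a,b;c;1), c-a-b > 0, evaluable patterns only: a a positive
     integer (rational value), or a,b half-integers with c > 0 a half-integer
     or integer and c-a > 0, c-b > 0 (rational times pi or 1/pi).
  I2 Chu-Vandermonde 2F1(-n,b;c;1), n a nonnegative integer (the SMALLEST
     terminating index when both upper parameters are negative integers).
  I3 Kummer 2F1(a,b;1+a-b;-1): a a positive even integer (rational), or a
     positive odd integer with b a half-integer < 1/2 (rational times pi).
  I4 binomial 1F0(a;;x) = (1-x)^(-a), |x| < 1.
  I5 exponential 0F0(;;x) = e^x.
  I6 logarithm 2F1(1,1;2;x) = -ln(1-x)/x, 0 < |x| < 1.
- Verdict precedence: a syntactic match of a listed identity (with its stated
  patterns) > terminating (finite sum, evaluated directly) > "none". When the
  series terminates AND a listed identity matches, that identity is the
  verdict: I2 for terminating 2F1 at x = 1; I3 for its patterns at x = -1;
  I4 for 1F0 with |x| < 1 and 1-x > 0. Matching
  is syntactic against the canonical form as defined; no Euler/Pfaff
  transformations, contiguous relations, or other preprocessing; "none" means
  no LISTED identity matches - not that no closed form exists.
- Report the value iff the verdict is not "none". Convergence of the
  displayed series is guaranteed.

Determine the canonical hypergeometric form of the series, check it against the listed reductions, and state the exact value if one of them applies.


Structural cue: from the first term -1/3: the product of the first k integers (C = -1/3) is k!.
Adjacent-term ratio: r(k) = (1/9) * 1 / [(k+1)] - rational in k, leading ratio (1/9); with t_0 = -1/3, classification follows.

With C = -1/3: the canonical form is 0F0(-; -; 1/9). Verdict at x = 1/9: exponential (I5) matches (the 0F0 exponential series at x = 1/9). Its exact value is (-1/3) * e^(1/9).


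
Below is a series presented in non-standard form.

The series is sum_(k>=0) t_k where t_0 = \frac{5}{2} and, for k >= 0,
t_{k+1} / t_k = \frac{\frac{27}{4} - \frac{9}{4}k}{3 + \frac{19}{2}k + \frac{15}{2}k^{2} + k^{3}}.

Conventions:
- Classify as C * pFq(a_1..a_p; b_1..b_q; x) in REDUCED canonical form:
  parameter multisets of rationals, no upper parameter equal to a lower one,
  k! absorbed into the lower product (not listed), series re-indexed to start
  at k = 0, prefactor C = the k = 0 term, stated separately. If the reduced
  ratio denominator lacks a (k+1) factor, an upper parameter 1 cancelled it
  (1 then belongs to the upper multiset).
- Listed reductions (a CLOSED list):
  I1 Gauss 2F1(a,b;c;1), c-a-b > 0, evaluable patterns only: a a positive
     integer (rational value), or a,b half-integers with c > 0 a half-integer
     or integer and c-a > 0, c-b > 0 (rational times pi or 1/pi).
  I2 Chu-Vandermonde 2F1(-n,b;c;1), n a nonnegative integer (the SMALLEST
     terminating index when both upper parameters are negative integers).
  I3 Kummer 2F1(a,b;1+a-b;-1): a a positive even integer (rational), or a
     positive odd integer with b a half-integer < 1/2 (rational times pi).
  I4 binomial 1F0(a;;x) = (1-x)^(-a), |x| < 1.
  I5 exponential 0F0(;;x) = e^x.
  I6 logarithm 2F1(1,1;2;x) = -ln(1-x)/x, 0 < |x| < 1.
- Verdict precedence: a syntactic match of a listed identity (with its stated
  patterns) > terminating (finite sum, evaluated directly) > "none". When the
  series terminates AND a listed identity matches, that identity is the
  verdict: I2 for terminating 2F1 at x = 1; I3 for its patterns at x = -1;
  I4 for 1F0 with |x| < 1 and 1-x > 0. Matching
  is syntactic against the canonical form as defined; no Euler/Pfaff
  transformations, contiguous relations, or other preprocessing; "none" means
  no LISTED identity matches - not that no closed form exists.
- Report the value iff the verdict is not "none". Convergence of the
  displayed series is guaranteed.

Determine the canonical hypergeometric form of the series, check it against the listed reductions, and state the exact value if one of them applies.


The series (x = -\frac{9}{4}) is 1F2: upper {-3}, lower {\frac{1}{2}, 6}, prefactor \frac{5}{2}. Verdict: terminating - no listed pattern fits, but -3 in the upper list cuts the series at k = 3; direct evaluation. Hence: \frac{16801}{1792}.

The tell: from the first term \frac{5}{2}: roots of the ratio polynomials (C = 5/2, x = -9/4) are the negated parameters.
Consecutive-term ratio: r(k) = -\frac{9}{4} * (k-3) / [(k+\frac{1}{2}) (k+6) (k+1)] - rational in k. x = -\frac{9}{4}; t_0 = \frac{5}{2}; negate the roots.


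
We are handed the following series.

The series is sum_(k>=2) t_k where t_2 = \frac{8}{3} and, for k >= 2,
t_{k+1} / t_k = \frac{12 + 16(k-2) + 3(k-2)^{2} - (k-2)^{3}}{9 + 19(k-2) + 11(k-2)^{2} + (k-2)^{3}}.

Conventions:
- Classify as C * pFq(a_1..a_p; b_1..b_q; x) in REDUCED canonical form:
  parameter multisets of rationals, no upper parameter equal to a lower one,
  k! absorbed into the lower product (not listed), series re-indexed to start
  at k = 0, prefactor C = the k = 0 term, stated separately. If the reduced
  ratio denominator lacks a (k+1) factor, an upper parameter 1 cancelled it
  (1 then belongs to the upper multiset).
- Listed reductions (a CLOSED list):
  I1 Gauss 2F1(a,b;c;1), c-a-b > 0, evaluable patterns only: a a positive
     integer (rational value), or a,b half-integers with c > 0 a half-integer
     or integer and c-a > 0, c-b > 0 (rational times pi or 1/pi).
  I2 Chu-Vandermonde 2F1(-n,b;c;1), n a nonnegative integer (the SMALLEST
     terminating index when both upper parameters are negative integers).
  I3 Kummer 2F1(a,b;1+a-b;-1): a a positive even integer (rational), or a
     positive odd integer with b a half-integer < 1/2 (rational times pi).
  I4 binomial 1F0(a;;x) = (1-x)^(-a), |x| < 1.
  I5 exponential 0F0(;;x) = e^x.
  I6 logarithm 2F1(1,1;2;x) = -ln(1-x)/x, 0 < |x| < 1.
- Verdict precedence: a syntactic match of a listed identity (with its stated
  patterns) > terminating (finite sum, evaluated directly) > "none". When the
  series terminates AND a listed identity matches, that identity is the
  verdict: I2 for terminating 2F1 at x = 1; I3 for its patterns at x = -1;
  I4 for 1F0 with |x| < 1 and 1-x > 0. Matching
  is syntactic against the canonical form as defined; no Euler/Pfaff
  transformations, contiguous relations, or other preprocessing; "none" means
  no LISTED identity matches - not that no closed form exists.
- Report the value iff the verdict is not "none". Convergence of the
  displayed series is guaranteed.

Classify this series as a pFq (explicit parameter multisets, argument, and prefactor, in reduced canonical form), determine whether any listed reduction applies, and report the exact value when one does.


At argument -1: a 2F1 with upper {-6, 2}, lower {9}, scaled by C = \frac{8}{3}. Verdict: Kummer's theorem (I3) applies (x = -1; c = 9 equals 1+a-b for upper {-6, 2}: listed pattern). Hence: \frac{32}{3}.

Key observation: x = -1 and factor the ratio over Q (C = 8/3): negated roots = parameters.
Adjacent-term ratio: r(k) = -1 * (k-6) (k+2) / [(k+9) (k+1)] - rational in k. x = -1; t_0 = \frac{8}{3}; negate the roots.
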